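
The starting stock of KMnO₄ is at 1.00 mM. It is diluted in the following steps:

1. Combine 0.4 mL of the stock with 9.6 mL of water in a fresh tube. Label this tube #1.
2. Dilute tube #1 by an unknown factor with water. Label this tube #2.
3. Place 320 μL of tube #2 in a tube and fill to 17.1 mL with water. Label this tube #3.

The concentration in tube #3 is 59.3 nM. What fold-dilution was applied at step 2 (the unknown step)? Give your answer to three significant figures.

Step 1: 0.4 mL + 9.6 mL = 10 mL total → factor 10/0.4 = 25
Step 2: unknown factor x
Step 3: 320 μL brought to 17.1 mL → factor 17100/320 = 53.438
Product of known-step factors = 1335.9
Overall factor = 1.00 mM / (59.3 nM) = 16863
x = 16863 / 1335.9 = 12.6

12.6-fold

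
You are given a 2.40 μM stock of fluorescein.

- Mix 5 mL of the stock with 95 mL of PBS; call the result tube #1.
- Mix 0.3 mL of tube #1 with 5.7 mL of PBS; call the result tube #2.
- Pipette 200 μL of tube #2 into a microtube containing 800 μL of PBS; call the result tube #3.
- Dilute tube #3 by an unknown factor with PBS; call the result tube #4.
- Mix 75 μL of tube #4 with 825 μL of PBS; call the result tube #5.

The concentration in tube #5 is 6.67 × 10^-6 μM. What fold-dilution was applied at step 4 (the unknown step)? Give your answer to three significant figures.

Step 1: 5 mL + 95 mL = 100 mL total → factor 100/5 = 20
Step 2: 0.3 mL + 5.7 mL = 6 mL total → factor 6/0.3 = 20
Step 3: 200 μL + 800 μL = 1000 μL total → factor 1000/200 = 5
Step 4: unknown factor x
Step 5: 75 μL + 825 μL = 900 μL total → factor 900/75 = 12
Product of known-step factors = 24000
Overall factor = 2.40 μM / (6.67 × 10^-6 μM) = 3.5982 × 10^5
x = 3.5982 × 10^5 / 24000 = 15.0

15.0-fold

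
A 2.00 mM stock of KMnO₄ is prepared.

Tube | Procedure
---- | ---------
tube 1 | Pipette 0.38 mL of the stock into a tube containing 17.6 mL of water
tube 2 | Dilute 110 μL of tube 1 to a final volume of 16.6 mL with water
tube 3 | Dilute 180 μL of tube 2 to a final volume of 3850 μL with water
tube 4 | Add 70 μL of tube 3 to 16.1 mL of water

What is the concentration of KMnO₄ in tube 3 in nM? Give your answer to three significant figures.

Step 1: 0.38 mL + 17.6 mL = 17.98 mL total → factor 17.98/0.38 = 47.316
Step 2: 110 μL brought to 16.6 mL → factor 16600/110 = 150.91
Step 3: 180 μL brought to 3850 μL → factor 3850/180 = 21.389
Dilution factor through tube 3 = 47.316 × 150.91 × 21.389 = 1.5272 × 10^5
[tube 3] = 2.00 mM / 1.5272 × 10^5 = 1.310 × 10^-5 mM = 13.1 nM

13.1 nM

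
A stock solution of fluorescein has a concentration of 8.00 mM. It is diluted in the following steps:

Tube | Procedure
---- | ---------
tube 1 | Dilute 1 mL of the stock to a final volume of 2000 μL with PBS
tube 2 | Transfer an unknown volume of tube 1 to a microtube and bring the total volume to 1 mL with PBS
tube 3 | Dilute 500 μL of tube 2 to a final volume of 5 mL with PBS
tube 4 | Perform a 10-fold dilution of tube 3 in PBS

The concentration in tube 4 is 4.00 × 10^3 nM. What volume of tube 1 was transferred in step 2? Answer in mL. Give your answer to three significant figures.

0.100 mL

Step 1: 1 mL brought to 2000 μL → factor 2/1 = 2
Step 2: v brought to 1 mL → factor = 1 mL/v
Step 3: 500 μL brought to 5 mL → factor 5000/500 = 10
Step 4: 10-fold → factor 10
Product of known-step factors = 200
Overall factor = 8.00 mM / (4.00 × 10^3 nM) = 2000
Step-2 factor = 2000 / 200 = 10
v = 1 mL / 10 = 0.100 mL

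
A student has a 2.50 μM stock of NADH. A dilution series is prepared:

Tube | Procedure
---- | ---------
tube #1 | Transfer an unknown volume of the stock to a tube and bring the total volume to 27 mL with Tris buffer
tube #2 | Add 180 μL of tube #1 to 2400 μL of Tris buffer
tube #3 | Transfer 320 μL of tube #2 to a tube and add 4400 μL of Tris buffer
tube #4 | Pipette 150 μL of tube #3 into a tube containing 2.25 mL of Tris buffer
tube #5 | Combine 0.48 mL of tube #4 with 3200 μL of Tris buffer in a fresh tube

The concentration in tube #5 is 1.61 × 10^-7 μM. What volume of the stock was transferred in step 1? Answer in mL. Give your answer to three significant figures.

Step 1: v brought to 27 mL → factor = 27 mL/v
Step 2: 180 μL + 2400 μL = 2580 μL total → factor 2580/180 = 14.333
Step 3: 320 μL + 4400 μL = 4720 μL total → factor 4720/320 = 14.75
Step 4: 150 μL + 2.25 mL = 2400 μL total → factor 2400/150 = 16
Step 5: 0.48 mL + 3200 μL = 3.68 mL total → factor 3.68/0.48 = 7.6667
Product of known-step factors = 25934
Overall factor = 2.50 μM / (1.61 × 10^-7 μM) = 1.5528 × 10^7
Step-1 factor = 1.5528 × 10^7 / 25934 = 598.75
v = 27 mL / 598.75 = 0.0451 mL

0.0451 mL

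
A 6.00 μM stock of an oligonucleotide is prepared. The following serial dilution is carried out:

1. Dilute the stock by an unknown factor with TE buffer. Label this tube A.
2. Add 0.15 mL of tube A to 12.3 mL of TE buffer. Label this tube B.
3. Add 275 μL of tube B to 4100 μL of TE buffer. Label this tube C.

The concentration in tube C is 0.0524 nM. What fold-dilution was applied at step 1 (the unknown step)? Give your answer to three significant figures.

Step 1: unknown factor x
Step 2: 0.15 mL + 12.3 mL = 12.45 mL total → factor 12.45/0.15 = 83
Step 3: 275 μL + 4100 μL = 4375 μL total → factor 4375/275 = 15.909
Product of known-step factors = 1320.5
Overall factor = 6.00 μM / (0.0524 nM) = 1.145 × 10^5
x = 1.145 × 10^5 / 1320.5 = 86.7

86.7-fold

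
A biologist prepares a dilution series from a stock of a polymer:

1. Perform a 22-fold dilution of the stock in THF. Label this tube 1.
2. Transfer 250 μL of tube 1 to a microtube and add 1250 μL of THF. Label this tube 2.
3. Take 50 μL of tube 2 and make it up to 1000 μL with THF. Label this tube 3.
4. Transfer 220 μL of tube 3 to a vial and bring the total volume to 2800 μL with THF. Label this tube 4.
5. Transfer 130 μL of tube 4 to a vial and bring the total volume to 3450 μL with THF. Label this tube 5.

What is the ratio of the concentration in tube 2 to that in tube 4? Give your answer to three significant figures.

255

Step 1: 22-fold → factor 22
Step 2: 250 μL + 1250 μL = 1500 μL total → factor 1500/250 = 6
Step 3: 50 μL brought to 1000 μL → factor 1000/50 = 20
Step 4: 220 μL brought to 2800 μL → factor 2800/220 = 12.727
Dilution factor to tube 2 = 132; to tube 4 = 33600
[tube 2]/[tube 4] = (factor to tube 4)/(factor to tube 2) = 33600/132 = 255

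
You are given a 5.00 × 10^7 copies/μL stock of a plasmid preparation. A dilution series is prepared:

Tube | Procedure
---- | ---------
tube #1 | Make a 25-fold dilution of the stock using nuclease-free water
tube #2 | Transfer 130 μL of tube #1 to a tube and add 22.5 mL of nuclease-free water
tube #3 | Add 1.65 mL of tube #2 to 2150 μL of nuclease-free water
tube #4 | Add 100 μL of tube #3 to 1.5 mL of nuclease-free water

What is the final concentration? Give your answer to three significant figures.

Step 1: 25-fold → factor 25
Step 2: 130 μL + 22.5 mL = 22630 μL total → factor 22630/130 = 174.08
Step 3: 1.65 mL + 2150 μL = 3.8 mL total → factor 3.8/1.65 = 2.303
Step 4: 100 μL + 1.5 mL = 1600 μL total → factor 1600/100 = 16
Overall dilution factor = 25 × 174.08 × 2.303 × 16 = 1.6036 × 10^5
Final = 5.00 × 10^7 copies/μL / 1.6036 × 10^5 = 312 copies/μL

312 copies/μL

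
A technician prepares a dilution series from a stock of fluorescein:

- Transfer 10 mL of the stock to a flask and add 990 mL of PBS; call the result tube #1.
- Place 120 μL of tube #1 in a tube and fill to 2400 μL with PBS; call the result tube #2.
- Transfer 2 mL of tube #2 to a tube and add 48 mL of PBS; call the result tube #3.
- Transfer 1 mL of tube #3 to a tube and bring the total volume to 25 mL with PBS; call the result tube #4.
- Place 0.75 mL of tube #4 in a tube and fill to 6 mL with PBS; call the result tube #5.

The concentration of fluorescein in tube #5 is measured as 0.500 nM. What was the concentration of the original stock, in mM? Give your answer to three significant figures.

5.00 mM

Step 1: 10 mL + 990 mL = 1000 mL total → factor 1000/10 = 100
Step 2: 120 μL brought to 2400 μL → factor 2400/120 = 20
Step 3: 2 mL + 48 mL = 50 mL total → factor 50/2 = 25
Step 4: 1 mL brought to 25 mL → factor 25/1 = 25
Step 5: 0.75 mL brought to 6 mL → factor 6/0.75 = 8
Overall dilution factor = 100 × 20 × 25 × 25 × 8 = 1 × 10^7
Stock = 0.500 nM × 1 × 10^7 = 5.000 × 10^6 nM = 5.00 mM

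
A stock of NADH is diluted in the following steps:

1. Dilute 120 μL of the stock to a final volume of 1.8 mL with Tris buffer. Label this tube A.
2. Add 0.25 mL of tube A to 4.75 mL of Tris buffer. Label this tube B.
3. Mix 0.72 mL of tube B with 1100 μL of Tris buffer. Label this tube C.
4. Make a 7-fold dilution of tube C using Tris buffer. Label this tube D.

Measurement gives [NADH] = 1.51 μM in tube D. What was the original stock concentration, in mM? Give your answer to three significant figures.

Step 1: 120 μL brought to 1.8 mL → factor 1800/120 = 15
Step 2: 0.25 mL + 4.75 mL = 5 mL total → factor 5/0.25 = 20
Step 3: 0.72 mL + 1100 μL = 1.82 mL total → factor 1.82/0.72 = 2.5278
Step 4: 7-fold → factor 7
Overall dilution factor = 15 × 20 × 2.5278 × 7 = 5308.3
Stock = 1.51 μM × 5308.3 = 8016 μM = 8.02 mM

8.02 mM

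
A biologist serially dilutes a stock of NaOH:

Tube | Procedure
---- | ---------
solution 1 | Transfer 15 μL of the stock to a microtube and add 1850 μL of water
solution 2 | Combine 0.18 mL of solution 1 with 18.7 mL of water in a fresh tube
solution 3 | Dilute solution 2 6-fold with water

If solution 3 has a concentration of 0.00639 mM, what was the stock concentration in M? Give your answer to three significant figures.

0.500 M

Step 1: 15 μL + 1850 μL = 1865 μL total → factor 1865/15 = 124.33
Step 2: 0.18 mL + 18.7 mL = 18.88 mL total → factor 18.88/0.18 = 104.89
Step 3: 6-fold → factor 6
Overall dilution factor = 124.33 × 104.89 × 6 = 78247
Stock = 0.00639 mM × 78247 = 500.0 mM = 0.500 M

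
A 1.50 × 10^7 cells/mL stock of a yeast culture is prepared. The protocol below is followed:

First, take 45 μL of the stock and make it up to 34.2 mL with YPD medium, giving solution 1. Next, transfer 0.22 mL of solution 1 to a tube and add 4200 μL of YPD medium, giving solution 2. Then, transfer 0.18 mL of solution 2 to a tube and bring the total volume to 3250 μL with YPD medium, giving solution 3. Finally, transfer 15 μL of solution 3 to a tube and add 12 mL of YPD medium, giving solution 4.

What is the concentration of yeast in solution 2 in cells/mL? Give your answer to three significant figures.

982 cells/mL

Step 1: 45 μL brought to 34.2 mL → factor 34200/45 = 760
Step 2: 0.22 mL + 4200 μL = 4.42 mL total → factor 4.42/0.22 = 20.091
Dilution factor through solution 2 = 760 × 20.091 = 15269
[solution 2] = 1.50 × 10^7 cells/mL / 15269 = 982 cells/mL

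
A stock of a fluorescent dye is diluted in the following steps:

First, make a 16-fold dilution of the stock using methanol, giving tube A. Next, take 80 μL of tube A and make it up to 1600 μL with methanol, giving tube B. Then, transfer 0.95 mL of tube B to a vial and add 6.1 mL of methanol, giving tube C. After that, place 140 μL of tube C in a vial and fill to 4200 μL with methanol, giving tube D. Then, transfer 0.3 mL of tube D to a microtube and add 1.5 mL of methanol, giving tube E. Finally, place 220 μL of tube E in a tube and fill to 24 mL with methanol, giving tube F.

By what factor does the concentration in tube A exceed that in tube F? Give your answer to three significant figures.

2.91 × 10^6

Step 1: 16-fold → factor 16
Step 2: 80 μL brought to 1600 μL → factor 1600/80 = 20
Step 3: 0.95 mL + 6.1 mL = 7.05 mL total → factor 7.05/0.95 = 7.4211
Step 4: 140 μL brought to 4200 μL → factor 4200/140 = 30
Step 5: 0.3 mL + 1.5 mL = 1.8 mL total → factor 1.8/0.3 = 6
Step 6: 220 μL brought to 24 mL → factor 24000/220 = 109.09
Dilution factor to tube A = 16; to tube F = 4.6631 × 10^7
[tube A]/[tube F] = (factor to tube F)/(factor to tube A) = 4.6631 × 10^7/16 = 2.91 × 10^6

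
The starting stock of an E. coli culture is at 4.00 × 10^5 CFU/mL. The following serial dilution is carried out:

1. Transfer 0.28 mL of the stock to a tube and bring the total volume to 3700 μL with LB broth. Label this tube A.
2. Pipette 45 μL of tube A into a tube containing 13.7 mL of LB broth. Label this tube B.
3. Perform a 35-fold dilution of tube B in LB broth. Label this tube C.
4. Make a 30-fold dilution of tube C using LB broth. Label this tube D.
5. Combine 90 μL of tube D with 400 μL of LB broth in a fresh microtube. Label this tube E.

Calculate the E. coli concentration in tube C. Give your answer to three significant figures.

2.83 CFU/mL

Step 1: 0.28 mL brought to 3700 μL → factor 3.7/0.28 = 13.214
Step 2: 45 μL + 13.7 mL = 13745 μL total → factor 13745/45 = 305.44
Step 3: 35-fold → factor 35
Dilution factor through tube C = 13.214 × 305.44 × 35 = 1.4127 × 10^5
[tube C] = 4.00 × 10^5 CFU/mL / 1.4127 × 10^5 = 2.83 CFU/mL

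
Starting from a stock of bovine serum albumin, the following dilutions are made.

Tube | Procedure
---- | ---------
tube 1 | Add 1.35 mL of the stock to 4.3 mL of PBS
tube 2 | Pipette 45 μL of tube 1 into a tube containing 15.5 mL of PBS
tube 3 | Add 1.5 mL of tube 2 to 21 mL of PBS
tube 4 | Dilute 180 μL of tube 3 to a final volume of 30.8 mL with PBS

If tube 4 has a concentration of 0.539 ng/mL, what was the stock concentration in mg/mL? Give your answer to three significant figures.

Step 1: 1.35 mL + 4.3 mL = 5.65 mL total → factor 5.65/1.35 = 4.1852
Step 2: 45 μL + 15.5 mL = 15545 μL total → factor 15545/45 = 345.44
Step 3: 1.5 mL + 21 mL = 22.5 mL total → factor 22.5/1.5 = 15
Step 4: 180 μL brought to 30.8 mL → factor 30800/180 = 171.11
Overall dilution factor = 4.1852 × 345.44 × 15 × 171.11 = 3.7108 × 10^6
Stock = 0.539 ng/mL × 3.7108 × 10^6 = 2.000 × 10^6 ng/mL = 2.00 mg/mL

2.00 mg/mL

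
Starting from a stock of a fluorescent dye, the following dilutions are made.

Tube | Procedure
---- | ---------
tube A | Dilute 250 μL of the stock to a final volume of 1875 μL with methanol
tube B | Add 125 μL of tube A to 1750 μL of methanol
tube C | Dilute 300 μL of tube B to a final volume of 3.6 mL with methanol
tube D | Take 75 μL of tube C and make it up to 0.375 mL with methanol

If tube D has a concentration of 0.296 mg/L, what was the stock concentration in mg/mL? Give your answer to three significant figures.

Step 1: 250 μL brought to 1875 μL → factor 1875/250 = 7.5
Step 2: 125 μL + 1750 μL = 1875 μL total → factor 1875/125 = 15
Step 3: 300 μL brought to 3.6 mL → factor 3600/300 = 12
Step 4: 75 μL brought to 0.375 mL → factor 375/75 = 5
Overall dilution factor = 7.5 × 15 × 12 × 5 = 6750
Stock = 0.296 mg/L × 6750 = 1998 mg/L = 2.00 mg/mL

2.00 mg/mL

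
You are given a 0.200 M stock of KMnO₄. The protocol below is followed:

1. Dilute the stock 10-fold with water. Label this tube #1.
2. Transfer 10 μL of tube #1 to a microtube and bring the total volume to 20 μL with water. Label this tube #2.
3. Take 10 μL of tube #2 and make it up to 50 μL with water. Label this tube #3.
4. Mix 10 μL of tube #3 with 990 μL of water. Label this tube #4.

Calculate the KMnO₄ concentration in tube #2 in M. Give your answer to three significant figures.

0.0100 M

Step 1: 10-fold → factor 10
Step 2: 10 μL brought to 20 μL → factor 20/10 = 2
Dilution factor through tube #2 = 10 × 2 = 20
[tube #2] = 0.200 M / 20 = 0.0100 M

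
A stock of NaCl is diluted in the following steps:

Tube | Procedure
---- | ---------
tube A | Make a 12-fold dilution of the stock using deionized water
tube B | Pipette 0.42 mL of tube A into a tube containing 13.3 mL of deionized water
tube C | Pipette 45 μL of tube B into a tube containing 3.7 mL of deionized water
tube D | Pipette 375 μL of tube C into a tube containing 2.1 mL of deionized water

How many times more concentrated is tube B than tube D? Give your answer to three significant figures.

549

Step 1: 12-fold → factor 12
Step 2: 0.42 mL + 13.3 mL = 13.72 mL total → factor 13.72/0.42 = 32.667
Step 3: 45 μL + 3.7 mL = 3745 μL total → factor 3745/45 = 83.222
Step 4: 375 μL + 2.1 mL = 2475 μL total → factor 2475/375 = 6.6
Dilution factor to tube B = 392; to tube D = 2.1531 × 10^5
[tube B]/[tube D] = (factor to tube D)/(factor to tube B) = 2.1531 × 10^5/392 = 549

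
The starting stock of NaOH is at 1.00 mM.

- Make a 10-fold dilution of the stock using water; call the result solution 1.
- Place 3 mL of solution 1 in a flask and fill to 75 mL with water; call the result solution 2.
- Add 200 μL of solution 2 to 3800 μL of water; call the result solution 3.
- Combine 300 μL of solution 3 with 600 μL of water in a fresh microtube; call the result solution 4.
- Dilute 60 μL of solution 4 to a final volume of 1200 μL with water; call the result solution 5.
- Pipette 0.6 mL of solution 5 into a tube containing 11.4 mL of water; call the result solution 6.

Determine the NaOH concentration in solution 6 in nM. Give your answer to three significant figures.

0.167 nM

Step 1: 10-fold → factor 10
Step 2: 3 mL brought to 75 mL → factor 75/3 = 25
Step 3: 200 μL + 3800 μL = 4000 μL total → factor 4000/200 = 20
Step 4: 300 μL + 600 μL = 900 μL total → factor 900/300 = 3
Step 5: 60 μL brought to 1200 μL → factor 1200/60 = 20
Step 6: 0.6 mL + 11.4 mL = 12 mL total → factor 12/0.6 = 20
Overall dilution factor = 10 × 25 × 20 × 3 × 20 × 20 = 6 × 10^6
Final = 1.00 mM / 6 × 10^6 = 1.667 × 10^-7 mM = 0.167 nM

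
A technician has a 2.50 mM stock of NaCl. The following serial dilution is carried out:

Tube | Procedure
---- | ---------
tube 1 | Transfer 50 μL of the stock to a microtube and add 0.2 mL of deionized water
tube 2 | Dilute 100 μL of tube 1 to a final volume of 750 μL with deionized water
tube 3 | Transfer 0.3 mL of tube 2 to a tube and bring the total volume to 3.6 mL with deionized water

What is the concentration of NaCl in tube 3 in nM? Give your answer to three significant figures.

Step 1: 50 μL + 0.2 mL = 250 μL total → factor 250/50 = 5
Step 2: 100 μL brought to 750 μL → factor 750/100 = 7.5
Step 3: 0.3 mL brought to 3.6 mL → factor 3.6/0.3 = 12
Overall dilution factor = 5 × 7.5 × 12 = 450
Final = 2.50 mM / 450 = 0.005556 mM = 5.56 × 10^3 nM

5.56 × 10^3 nM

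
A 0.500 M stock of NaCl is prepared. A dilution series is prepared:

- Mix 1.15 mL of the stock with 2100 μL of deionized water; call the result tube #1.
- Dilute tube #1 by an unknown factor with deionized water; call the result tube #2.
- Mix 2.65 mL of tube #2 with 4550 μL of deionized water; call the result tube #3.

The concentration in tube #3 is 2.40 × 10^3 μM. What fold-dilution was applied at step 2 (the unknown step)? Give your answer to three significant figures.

27.1-fold

Step 1: 1.15 mL + 2100 μL = 3.25 mL total → factor 3.25/1.15 = 2.8261
Step 2: unknown factor x
Step 3: 2.65 mL + 4550 μL = 7.2 mL total → factor 7.2/2.65 = 2.717
Product of known-step factors = 7.6784
Overall factor = 0.500 M / (2.40 × 10^3 μM) = 208.33
x = 208.33 / 7.6784 = 27.1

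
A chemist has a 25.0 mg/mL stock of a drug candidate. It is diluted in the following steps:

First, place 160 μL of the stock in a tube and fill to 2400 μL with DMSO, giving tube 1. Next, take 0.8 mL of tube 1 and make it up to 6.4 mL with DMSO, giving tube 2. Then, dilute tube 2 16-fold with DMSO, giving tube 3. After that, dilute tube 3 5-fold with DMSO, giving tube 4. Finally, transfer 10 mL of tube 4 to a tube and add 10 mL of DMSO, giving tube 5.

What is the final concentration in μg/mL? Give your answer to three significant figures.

1.30 μg/mL

Step 1: 160 μL brought to 2400 μL → factor 2400/160 = 15
Step 2: 0.8 mL brought to 6.4 mL → factor 6.4/0.8 = 8
Step 3: 16-fold → factor 16
Step 4: 5-fold → factor 5
Step 5: 10 mL + 10 mL = 20 mL total → factor 20/10 = 2
Overall dilution factor = 15 × 8 × 16 × 5 × 2 = 19200
Final = 25.0 mg/mL / 19200 = 0.001302 mg/mL = 1.30 μg/mL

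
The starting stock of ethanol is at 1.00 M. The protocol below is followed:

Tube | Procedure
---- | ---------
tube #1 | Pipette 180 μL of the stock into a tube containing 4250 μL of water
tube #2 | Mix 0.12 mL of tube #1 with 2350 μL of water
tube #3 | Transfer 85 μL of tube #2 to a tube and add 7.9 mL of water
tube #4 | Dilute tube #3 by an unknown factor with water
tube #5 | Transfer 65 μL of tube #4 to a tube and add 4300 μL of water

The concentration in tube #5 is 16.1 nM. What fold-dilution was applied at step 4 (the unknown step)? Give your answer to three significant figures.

19.4-fold

Step 1: 180 μL + 4250 μL = 4430 μL total → factor 4430/180 = 24.611
Step 2: 0.12 mL + 2350 μL = 2.47 mL total → factor 2.47/0.12 = 20.583
Step 3: 85 μL + 7.9 mL = 7985 μL total → factor 7985/85 = 93.941
Step 4: unknown factor x
Step 5: 65 μL + 4300 μL = 4365 μL total → factor 4365/65 = 67.154
Product of known-step factors = 3.1958 × 10^6
Overall factor = 1.00 M / (16.1 nM) = 6.2112 × 10^7
x = 6.2112 × 10^7 / 3.1958 × 10^6 = 19.4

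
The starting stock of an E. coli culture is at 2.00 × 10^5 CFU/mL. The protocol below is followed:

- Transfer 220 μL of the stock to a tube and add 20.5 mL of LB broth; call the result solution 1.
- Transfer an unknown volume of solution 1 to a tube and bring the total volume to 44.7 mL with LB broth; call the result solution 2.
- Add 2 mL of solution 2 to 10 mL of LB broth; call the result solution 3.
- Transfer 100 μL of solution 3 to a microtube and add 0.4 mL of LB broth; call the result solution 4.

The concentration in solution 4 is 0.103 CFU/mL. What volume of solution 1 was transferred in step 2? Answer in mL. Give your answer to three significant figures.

Step 1: 220 μL + 20.5 mL = 20720 μL total → factor 20720/220 = 94.182
Step 2: v brought to 44.7 mL → factor = 44.7 mL/v
Step 3: 2 mL + 10 mL = 12 mL total → factor 12/2 = 6
Step 4: 100 μL + 0.4 mL = 500 μL total → factor 500/100 = 5
Product of known-step factors = 2825.5
Overall factor = 2.00 × 10^5 CFU/mL / (0.103 CFU/mL) = 1.9417 × 10^6
Step-2 factor = 1.9417 × 10^6 / 2825.5 = 687.23
v = 44.7 mL / 687.23 = 0.0650 mL

0.0650 mL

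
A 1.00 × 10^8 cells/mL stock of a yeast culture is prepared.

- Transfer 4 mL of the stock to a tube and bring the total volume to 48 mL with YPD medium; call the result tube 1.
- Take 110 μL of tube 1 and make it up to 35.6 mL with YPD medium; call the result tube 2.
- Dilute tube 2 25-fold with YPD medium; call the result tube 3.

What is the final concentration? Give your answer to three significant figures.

Step 1: 4 mL brought to 48 mL → factor 48/4 = 12
Step 2: 110 μL brought to 35.6 mL → factor 35600/110 = 323.64
Step 3: 25-fold → factor 25
Overall dilution factor = 12 × 323.64 × 25 = 97091
Final = 1.00 × 10^8 cells/mL / 97091 = 1.03 × 10^3 cells/mL

1.03 × 10^3 cells/mL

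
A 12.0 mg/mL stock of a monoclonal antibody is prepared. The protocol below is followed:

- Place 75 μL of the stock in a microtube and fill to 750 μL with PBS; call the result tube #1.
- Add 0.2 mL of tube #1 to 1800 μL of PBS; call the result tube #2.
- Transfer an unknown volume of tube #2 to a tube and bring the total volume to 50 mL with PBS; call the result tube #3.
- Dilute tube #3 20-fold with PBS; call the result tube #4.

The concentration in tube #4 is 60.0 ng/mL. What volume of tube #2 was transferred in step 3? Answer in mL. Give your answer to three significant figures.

0.500 mL

Step 1: 75 μL brought to 750 μL → factor 750/75 = 10
Step 2: 0.2 mL + 1800 μL = 2 mL total → factor 2/0.2 = 10
Step 3: v brought to 50 mL → factor = 50 mL/v
Step 4: 20-fold → factor 20
Product of known-step factors = 2000
Overall factor = 12.0 mg/mL / (60.0 ng/mL) = 2 × 10^5
Step-3 factor = 2 × 10^5 / 2000 = 100
v = 50 mL / 100 = 0.500 mL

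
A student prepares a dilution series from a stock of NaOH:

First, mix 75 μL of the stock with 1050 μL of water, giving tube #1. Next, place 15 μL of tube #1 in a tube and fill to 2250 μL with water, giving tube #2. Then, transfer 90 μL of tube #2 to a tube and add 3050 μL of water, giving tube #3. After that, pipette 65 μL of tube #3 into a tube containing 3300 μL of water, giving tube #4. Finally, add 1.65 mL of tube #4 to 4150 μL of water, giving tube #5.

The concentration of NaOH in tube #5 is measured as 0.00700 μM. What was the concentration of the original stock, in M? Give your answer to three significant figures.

0.100 M

Step 1: 75 μL + 1050 μL = 1125 μL total → factor 1125/75 = 15
Step 2: 15 μL brought to 2250 μL → factor 2250/15 = 150
Step 3: 90 μL + 3050 μL = 3140 μL total → factor 3140/90 = 34.889
Step 4: 65 μL + 3300 μL = 3365 μL total → factor 3365/65 = 51.769
Step 5: 1.65 mL + 4150 μL = 5.8 mL total → factor 5.8/1.65 = 3.5152
Overall dilution factor = 15 × 150 × 34.889 × 51.769 × 3.5152 = 1.4285 × 10^7
Stock = 0.00700 μM × 1.4285 × 10^7 = 1.000 × 10^5 μM = 0.100 M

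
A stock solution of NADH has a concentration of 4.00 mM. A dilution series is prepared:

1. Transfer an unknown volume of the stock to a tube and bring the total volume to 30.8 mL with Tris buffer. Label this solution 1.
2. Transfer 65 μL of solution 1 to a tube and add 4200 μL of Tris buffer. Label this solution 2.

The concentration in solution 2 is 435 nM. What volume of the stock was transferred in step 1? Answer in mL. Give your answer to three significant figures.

Step 1: v brought to 30.8 mL → factor = 30.8 mL/v
Step 2: 65 μL + 4200 μL = 4265 μL total → factor 4265/65 = 65.615
Product of known-step factors = 65.615
Overall factor = 4.00 mM / (435 nM) = 9195.4
Step-1 factor = 9195.4 / 65.615 = 140.14
v = 30.8 mL / 140.14 = 0.220 mL

0.220 mL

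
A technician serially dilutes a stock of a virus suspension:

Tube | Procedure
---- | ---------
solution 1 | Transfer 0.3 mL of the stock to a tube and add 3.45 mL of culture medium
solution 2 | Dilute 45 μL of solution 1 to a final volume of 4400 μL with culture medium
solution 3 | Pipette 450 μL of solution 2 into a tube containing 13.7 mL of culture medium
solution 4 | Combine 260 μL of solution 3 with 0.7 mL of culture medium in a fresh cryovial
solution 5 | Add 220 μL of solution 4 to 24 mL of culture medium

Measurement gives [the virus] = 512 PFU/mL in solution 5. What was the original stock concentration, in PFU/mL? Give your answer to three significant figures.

Step 1: 0.3 mL + 3.45 mL = 3.75 mL total → factor 3.75/0.3 = 12.5
Step 2: 45 μL brought to 4400 μL → factor 4400/45 = 97.778
Step 3: 450 μL + 13.7 mL = 14150 μL total → factor 14150/450 = 31.444
Step 4: 260 μL + 0.7 mL = 960 μL total → factor 960/260 = 3.6923
Step 5: 220 μL + 24 mL = 24220 μL total → factor 24220/220 = 110.09
Overall dilution factor = 12.5 × 97.778 × 31.444 × 3.6923 × 110.09 = 1.5622 × 10^7
Stock = 512 PFU/mL × 1.5622 × 10^7 = 8.00 × 10^9 PFU/mL

8.00 × 10^9 PFU/mL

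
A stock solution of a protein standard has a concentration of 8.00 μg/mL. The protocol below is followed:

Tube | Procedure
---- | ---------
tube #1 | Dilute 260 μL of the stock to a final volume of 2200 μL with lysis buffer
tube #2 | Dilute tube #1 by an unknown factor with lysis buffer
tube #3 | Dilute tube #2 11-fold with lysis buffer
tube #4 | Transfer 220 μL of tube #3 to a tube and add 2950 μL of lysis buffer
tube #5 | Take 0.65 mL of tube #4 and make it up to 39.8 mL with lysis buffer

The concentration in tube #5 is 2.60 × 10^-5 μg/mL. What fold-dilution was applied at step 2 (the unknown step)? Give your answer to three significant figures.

3.75-fold

Step 1: 260 μL brought to 2200 μL → factor 2200/260 = 8.4615
Step 2: unknown factor x
Step 3: 11-fold → factor 11
Step 4: 220 μL + 2950 μL = 3170 μL total → factor 3170/220 = 14.409
Step 5: 0.65 mL brought to 39.8 mL → factor 39.8/0.65 = 61.231
Product of known-step factors = 82120
Overall factor = 8.00 μg/mL / (2.60 × 10^-5 μg/mL) = 3.0769 × 10^5
x = 3.0769 × 10^5 / 82120 = 3.75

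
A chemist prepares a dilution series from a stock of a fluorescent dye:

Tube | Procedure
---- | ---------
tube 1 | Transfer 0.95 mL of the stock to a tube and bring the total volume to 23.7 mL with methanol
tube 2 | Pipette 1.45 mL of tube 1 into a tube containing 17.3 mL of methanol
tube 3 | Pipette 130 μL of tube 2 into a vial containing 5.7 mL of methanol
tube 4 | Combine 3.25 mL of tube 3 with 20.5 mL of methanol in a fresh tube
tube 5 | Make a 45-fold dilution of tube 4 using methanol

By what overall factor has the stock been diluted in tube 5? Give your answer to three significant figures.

Step 1: 0.95 mL brought to 23.7 mL → factor 23.7/0.95 = 24.947
Step 2: 1.45 mL + 17.3 mL = 18.75 mL total → factor 18.75/1.45 = 12.931
Step 3: 130 μL + 5.7 mL = 5830 μL total → factor 5830/130 = 44.846
Step 4: 3.25 mL + 20.5 mL = 23.75 mL total → factor 23.75/3.25 = 7.3077
Step 5: 45-fold → factor 45
Overall dilution factor = 24.947 × 12.931 × 44.846 × 7.3077 × 45 = 4.7575 × 10^6

4.76 × 10^6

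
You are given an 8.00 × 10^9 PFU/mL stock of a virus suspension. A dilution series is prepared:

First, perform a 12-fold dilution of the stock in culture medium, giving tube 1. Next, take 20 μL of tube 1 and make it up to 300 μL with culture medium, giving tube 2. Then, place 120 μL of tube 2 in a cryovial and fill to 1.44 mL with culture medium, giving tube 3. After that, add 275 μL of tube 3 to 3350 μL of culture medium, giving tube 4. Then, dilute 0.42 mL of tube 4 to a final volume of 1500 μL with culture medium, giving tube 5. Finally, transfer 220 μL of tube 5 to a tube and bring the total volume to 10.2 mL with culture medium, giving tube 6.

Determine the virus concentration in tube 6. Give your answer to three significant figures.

1.70 × 10^3 PFU/mL

Step 1: 12-fold → factor 12
Step 2: 20 μL brought to 300 μL → factor 300/20 = 15
Step 3: 120 μL brought to 1.44 mL → factor 1440/120 = 12
Step 4: 275 μL + 3350 μL = 3625 μL total → factor 3625/275 = 13.182
Step 5: 0.42 mL brought to 1500 μL → factor 1.5/0.42 = 3.5714
Step 6: 220 μL brought to 10.2 mL → factor 10200/220 = 46.364
Overall dilution factor = 12 × 15 × 12 × 13.182 × 3.5714 × 46.364 = 4.7146 × 10^6
Final = 8.00 × 10^9 PFU/mL / 4.7146 × 10^6 = 1.70 × 10^3 PFU/mL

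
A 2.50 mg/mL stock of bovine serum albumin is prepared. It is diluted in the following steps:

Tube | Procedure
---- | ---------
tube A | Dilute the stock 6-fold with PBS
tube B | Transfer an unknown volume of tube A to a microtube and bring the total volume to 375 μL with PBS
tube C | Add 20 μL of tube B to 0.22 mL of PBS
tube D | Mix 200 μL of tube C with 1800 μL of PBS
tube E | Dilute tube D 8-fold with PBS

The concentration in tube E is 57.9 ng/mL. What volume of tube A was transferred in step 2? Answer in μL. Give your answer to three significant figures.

50.0 μL

Step 1: 6-fold → factor 6
Step 2: v brought to 375 μL → factor = 375 μL/v
Step 3: 20 μL + 0.22 mL = 240 μL total → factor 240/20 = 12
Step 4: 200 μL + 1800 μL = 2000 μL total → factor 2000/200 = 10
Step 5: 8-fold → factor 8
Product of known-step factors = 5760
Overall factor = 2.50 mg/mL / (57.9 ng/mL) = 43178
Step-2 factor = 43178 / 5760 = 7.4962
v = 375 μL / 7.4962 = 50.0 μL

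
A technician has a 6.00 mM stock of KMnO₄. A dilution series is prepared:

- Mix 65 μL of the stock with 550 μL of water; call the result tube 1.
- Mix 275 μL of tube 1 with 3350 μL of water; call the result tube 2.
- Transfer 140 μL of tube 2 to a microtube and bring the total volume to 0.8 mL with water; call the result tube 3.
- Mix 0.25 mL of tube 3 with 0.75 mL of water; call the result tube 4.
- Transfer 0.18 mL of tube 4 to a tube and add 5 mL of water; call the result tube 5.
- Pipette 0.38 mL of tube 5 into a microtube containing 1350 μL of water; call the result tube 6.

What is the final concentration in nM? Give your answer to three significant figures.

16.1 nM

Step 1: 65 μL + 550 μL = 615 μL total → factor 615/65 = 9.4615
Step 2: 275 μL + 3350 μL = 3625 μL total → factor 3625/275 = 13.182
Step 3: 140 μL brought to 0.8 mL → factor 800/140 = 5.7143
Step 4: 0.25 mL + 0.75 mL = 1 mL total → factor 1/0.25 = 4
Step 5: 0.18 mL + 5 mL = 5.18 mL total → factor 5.18/0.18 = 28.778
Step 6: 0.38 mL + 1350 μL = 1.73 mL total → factor 1.73/0.38 = 4.5526
Overall dilution factor = 9.4615 × 13.182 × 5.7143 × 4 × 28.778 × 4.5526 = 3.7349 × 10^5
Final = 6.00 mM / 3.7349 × 10^5 = 1.606 × 10^-5 mM = 16.1 nM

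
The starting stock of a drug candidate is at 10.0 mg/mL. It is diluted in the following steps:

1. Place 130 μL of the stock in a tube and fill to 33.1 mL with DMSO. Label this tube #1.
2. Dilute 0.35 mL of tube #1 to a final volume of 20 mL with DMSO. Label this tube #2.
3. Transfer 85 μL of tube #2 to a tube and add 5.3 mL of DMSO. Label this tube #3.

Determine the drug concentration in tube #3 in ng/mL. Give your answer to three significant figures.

Step 1: 130 μL brought to 33.1 mL → factor 33100/130 = 254.62
Step 2: 0.35 mL brought to 20 mL → factor 20/0.35 = 57.143
Step 3: 85 μL + 5.3 mL = 5385 μL total → factor 5385/85 = 63.353
Overall dilution factor = 254.62 × 57.143 × 63.353 = 9.2175 × 10^5
Final = 10.0 mg/mL / 9.2175 × 10^5 = 1.085 × 10^-5 mg/mL = 10.8 ng/mL

10.8 ng/mL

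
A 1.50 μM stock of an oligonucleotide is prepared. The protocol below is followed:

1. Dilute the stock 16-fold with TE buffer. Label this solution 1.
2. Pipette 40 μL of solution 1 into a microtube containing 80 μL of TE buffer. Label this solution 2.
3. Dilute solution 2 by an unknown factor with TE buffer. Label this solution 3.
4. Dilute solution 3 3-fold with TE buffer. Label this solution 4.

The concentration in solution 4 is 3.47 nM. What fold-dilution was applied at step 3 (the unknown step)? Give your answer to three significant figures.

3.00-fold

Step 1: 16-fold → factor 16
Step 2: 40 μL + 80 μL = 120 μL total → factor 120/40 = 3
Step 3: unknown factor x
Step 4: 3-fold → factor 3
Product of known-step factors = 144
Overall factor = 1.50 μM / (3.47 nM) = 432.28
x = 432.28 / 144 = 3.00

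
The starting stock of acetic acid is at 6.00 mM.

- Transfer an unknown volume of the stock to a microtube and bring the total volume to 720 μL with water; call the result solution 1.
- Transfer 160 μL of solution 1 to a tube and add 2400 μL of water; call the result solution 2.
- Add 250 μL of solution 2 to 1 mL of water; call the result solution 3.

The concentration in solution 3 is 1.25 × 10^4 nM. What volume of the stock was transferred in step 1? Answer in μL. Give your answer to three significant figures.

Step 1: v brought to 720 μL → factor = 720 μL/v
Step 2: 160 μL + 2400 μL = 2560 μL total → factor 2560/160 = 16
Step 3: 250 μL + 1 mL = 1250 μL total → factor 1250/250 = 5
Product of known-step factors = 80
Overall factor = 6.00 mM / (1.25 × 10^4 nM) = 480
Step-1 factor = 480 / 80 = 6
v = 720 μL / 6 = 120 μL

120 μL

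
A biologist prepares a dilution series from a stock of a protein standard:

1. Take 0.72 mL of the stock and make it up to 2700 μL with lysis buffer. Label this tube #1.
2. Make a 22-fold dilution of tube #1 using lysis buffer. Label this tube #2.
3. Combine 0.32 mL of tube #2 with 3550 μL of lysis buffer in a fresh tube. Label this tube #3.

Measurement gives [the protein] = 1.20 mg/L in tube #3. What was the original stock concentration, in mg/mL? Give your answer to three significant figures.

1.20 mg/mL

Step 1: 0.72 mL brought to 2700 μL → factor 2.7/0.72 = 3.75
Step 2: 22-fold → factor 22
Step 3: 0.32 mL + 3550 μL = 3.87 mL total → factor 3.87/0.32 = 12.094
Overall dilution factor = 3.75 × 22 × 12.094 = 997.73
Stock = 1.20 mg/L × 997.73 = 1197 mg/L = 1.20 mg/mL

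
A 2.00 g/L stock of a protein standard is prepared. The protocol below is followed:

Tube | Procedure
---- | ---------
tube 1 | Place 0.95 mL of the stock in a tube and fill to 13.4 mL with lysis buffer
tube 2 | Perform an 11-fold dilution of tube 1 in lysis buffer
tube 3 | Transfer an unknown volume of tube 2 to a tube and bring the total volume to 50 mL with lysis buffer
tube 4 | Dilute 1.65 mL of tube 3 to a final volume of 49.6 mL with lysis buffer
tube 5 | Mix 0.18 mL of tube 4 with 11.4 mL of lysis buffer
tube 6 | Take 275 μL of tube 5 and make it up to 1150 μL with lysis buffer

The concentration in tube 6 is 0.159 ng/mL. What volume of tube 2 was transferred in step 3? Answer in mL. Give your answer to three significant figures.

Step 1: 0.95 mL brought to 13.4 mL → factor 13.4/0.95 = 14.105
Step 2: 11-fold → factor 11
Step 3: v brought to 50 mL → factor = 50 mL/v
Step 4: 1.65 mL brought to 49.6 mL → factor 49.6/1.65 = 30.061
Step 5: 0.18 mL + 11.4 mL = 11.58 mL total → factor 11.58/0.18 = 64.333
Step 6: 275 μL brought to 1150 μL → factor 1150/275 = 4.1818
Product of known-step factors = 1.2548 × 10^6
Overall factor = 2.00 g/L / (0.159 ng/mL) = 1.2579 × 10^7
Step-3 factor = 1.2579 × 10^7 / 1.2548 × 10^6 = 10.024
v = 50 mL / 10.024 = 4.99 mL

4.99 mL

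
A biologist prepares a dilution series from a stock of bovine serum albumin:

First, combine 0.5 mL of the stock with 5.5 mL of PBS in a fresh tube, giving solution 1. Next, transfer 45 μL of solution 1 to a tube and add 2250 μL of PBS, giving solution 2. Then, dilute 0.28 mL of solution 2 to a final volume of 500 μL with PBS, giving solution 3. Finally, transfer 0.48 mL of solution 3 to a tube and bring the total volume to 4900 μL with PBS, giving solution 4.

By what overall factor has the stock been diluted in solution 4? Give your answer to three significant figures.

1.12 × 10^4

Step 1: 0.5 mL + 5.5 mL = 6 mL total → factor 6/0.5 = 12
Step 2: 45 μL + 2250 μL = 2295 μL total → factor 2295/45 = 51
Step 3: 0.28 mL brought to 500 μL → factor 0.5/0.28 = 1.7857
Step 4: 0.48 mL brought to 4900 μL → factor 4.9/0.48 = 10.208
Overall dilution factor = 12 × 51 × 1.7857 × 10.208 = 11156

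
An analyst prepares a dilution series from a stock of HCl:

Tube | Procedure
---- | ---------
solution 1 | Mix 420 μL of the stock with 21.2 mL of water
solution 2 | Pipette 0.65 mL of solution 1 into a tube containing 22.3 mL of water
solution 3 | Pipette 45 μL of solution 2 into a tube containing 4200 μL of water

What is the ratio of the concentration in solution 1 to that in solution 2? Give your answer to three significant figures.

35.3

Step 1: 420 μL + 21.2 mL = 21620 μL total → factor 21620/420 = 51.476
Step 2: 0.65 mL + 22.3 mL = 22.95 mL total → factor 22.95/0.65 = 35.308
Dilution factor to solution 1 = 51.476; to solution 2 = 1817.5
[solution 1]/[solution 2] = (factor to solution 2)/(factor to solution 1) = 1817.5/51.476 = 35.3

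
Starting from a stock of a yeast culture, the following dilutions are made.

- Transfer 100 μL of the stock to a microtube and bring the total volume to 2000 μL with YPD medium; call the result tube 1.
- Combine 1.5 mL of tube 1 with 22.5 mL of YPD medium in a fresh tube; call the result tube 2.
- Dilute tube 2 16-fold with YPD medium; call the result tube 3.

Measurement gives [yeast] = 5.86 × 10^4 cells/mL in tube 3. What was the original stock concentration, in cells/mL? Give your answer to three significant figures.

3.00 × 10^8 cells/mL

Step 1: 100 μL brought to 2000 μL → factor 2000/100 = 20
Step 2: 1.5 mL + 22.5 mL = 24 mL total → factor 24/1.5 = 16
Step 3: 16-fold → factor 16
Overall dilution factor = 20 × 16 × 16 = 5120
Stock = 5.86 × 10^4 cells/mL × 5120 = 3.00 × 10^8 cells/mL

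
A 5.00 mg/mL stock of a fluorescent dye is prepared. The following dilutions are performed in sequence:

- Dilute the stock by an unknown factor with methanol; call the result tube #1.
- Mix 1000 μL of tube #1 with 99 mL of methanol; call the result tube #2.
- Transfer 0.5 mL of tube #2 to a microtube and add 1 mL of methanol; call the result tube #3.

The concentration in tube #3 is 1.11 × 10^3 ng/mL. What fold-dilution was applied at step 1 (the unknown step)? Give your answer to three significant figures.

15.0-fold

Step 1: unknown factor x
Step 2: 1000 μL + 99 mL = 1 × 10^5 μL total → factor 1 × 10^5/1000 = 100
Step 3: 0.5 mL + 1 mL = 1.5 mL total → factor 1.5/0.5 = 3
Product of known-step factors = 300
Overall factor = 5.00 mg/mL / (1.11 × 10^3 ng/mL) = 4504.5
x = 4504.5 / 300 = 15.0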